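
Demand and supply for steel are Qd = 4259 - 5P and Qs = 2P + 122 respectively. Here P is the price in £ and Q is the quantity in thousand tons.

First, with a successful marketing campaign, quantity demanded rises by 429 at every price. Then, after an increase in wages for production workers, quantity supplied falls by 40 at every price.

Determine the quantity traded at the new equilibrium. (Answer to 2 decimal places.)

1398.00

Before the shock: 4259 - 5P = 2P + 122 ⇒ 4137 = 7P ⇒ P = 591, Q = 1304.
After the shift, demand is Qd = 4688 - 5P and supply is Qs = 2P + 82.
New equilibrium: 4688 - 5P = 2P + 82 ⇒ 4606 = 7P ⇒ P = 658, Q = 1398.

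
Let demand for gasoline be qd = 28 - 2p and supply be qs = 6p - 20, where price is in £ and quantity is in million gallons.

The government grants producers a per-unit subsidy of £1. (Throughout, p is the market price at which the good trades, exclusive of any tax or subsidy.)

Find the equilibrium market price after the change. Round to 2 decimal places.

Before the shock: 28 - 2p = 6p - 20 ⇒ 48 = 8p ⇒ p = 6, q = 16.
Since sellers receive the price plus the subsidy, the effective supply curve becomes qs = 6p - 14.
Setting them equal: 28 - 2p = 6p - 14 → 42 = 8p, so p = 5.25 and q = 17.5.

5.25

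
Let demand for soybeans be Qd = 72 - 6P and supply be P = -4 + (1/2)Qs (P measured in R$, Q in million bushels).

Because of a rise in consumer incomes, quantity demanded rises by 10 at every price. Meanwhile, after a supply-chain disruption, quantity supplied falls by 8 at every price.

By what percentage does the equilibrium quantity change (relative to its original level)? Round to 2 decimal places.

-14.58

Before the shock: 72 - 6P = 2P + 8 ⇒ 64 = 8P ⇒ P = 8, Q = 24.
The new curves are Qd = 82 - 6P (demand) and Qs = 2P (supply).
New equilibrium: 82 - 6P = 2P ⇒ 82 = 8P ⇒ P = 10.25, Q = 20.5.
%ΔQ = (20.5 − 24) / 24 × 100 = -14.58%.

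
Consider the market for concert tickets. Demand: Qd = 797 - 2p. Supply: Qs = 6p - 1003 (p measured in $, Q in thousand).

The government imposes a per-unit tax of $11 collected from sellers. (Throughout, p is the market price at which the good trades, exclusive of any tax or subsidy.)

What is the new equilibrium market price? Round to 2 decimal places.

Original equilibrium: 797 - 2p = 6p - 1003 gives 1800 = 8p, so p = 225 and Q = 347.
Since sellers keep the price net of the tax, the effective supply curve becomes Qs = 6p - 1069.
Equate the new curves: 797 - 2p = 6p - 1069, giving 1866 = 8p, p = 233.25, Q = 330.5.

233.25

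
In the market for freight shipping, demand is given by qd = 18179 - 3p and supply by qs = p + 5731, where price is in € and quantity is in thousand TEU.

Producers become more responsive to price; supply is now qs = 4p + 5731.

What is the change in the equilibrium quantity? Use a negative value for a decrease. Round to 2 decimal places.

Initially, 18179 - 3p = p + 5731, so 12448 = 4p and p = 3112, q = 8843.
After the shift, demand is qd = 18179 - 3p and supply is qs = 4p + 5731.
New equilibrium: 18179 - 3p = 4p + 5731 ⇒ 12448 = 7p ⇒ p = 12448/7 ≈ 1778.2857, q = 89909/7 ≈ 12844.1429.
Δq = 12844.1429 − 8843 = +4001.14.

+4001.14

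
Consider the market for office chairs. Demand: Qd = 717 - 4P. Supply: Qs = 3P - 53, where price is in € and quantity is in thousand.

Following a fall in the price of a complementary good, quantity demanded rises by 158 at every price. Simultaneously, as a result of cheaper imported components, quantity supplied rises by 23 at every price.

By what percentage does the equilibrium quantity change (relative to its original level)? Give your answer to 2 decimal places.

+29.19

Original equilibrium: 717 - 4P = 3P - 53 gives 770 = 7P, so P = 110 and Q = 277.
After the shift, demand is Qd = 875 - 4P and supply is Qs = 3P - 30.
New equilibrium: 875 - 4P = 3P - 30 ⇒ 905 = 7P ⇒ P = 905/7 ≈ 129.2857, Q = 2505/7 ≈ 357.8571.
%ΔQ = (357.8571 − 277) / 277 × 100 = +29.19%.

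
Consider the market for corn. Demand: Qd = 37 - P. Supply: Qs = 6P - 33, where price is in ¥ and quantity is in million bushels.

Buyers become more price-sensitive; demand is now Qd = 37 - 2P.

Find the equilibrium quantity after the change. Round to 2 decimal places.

Before the shock: 37 - P = 6P - 33 ⇒ 70 = 7P ⇒ P = 10, Q = 27.
The shock moves the curves to Qd = 37 - 2P and Qs = 6P - 33.
Clearing the new market: 37 - 2P = 6P - 33, so P = 8.75 and Q = 19.5.

19.50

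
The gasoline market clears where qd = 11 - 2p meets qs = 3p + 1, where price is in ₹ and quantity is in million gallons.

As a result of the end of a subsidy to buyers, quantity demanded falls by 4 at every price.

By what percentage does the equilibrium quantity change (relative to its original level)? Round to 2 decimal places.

-34.29

Before the shock: 11 - 2p = 3p + 1 ⇒ 10 = 5p ⇒ p = 2, q = 7.
The new curves are qd = 7 - 2p (demand) and qs = 3p + 1 (supply).
Setting them equal: 7 - 2p = 3p + 1 → 6 = 5p, so p = 1.2 and q = 4.6.
%Δq = (4.6 − 7) / 7 × 100 = -34.29%.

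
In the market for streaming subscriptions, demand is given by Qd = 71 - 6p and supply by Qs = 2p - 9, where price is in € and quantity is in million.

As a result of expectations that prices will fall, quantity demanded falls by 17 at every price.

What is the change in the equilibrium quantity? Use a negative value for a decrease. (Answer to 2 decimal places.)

-4.25

Original equilibrium: 71 - 6p = 2p - 9 gives 80 = 8p, so p = 10 and Q = 11.
The new curves are Qd = 54 - 6p (demand) and Qs = 2p - 9 (supply).
Clearing the new market: 54 - 6p = 2p - 9, so p = 7.875 and Q = 6.75.
ΔQ = 6.75 − 11 = -4.25.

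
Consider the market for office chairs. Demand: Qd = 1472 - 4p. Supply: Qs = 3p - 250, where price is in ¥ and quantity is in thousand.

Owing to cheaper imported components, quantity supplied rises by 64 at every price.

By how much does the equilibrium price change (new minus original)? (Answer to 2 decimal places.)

Before the shock: 1472 - 4p = 3p - 250 ⇒ 1722 = 7p ⇒ p = 246, Q = 488.
The new curves are Qd = 1472 - 4p (demand) and Qs = 3p - 186 (supply).
Setting them equal: 1472 - 4p = 3p - 186 → 1658 = 7p, so p = 1658/7 ≈ 236.8571 and Q = 3672/7 ≈ 524.5714.
Δp = 236.8571 − 246 = -9.14.

-9.14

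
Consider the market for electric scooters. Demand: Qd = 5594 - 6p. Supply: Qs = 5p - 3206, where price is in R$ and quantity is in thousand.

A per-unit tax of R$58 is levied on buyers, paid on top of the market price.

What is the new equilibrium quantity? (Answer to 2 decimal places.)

635.82

Original equilibrium: 5594 - 6p = 5p - 3206 gives 8800 = 11p, so p = 800 and Q = 794.
Since buyers pay the price plus the tax, the effective demand curve becomes Qd = 5246 - 6p.
Clearing the new market: 5246 - 6p = 5p - 3206, so p = 8452/11 ≈ 768.3636 and Q = 6994/11 ≈ 635.8182.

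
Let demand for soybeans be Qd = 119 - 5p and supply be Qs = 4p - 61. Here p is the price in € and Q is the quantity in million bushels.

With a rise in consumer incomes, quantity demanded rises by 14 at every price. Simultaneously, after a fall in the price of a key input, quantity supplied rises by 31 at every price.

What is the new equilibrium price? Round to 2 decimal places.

Initially, 119 - 5p = 4p - 61, so 180 = 9p and p = 20, Q = 19.
After the shift, demand is Qd = 133 - 5p and supply is Qs = 4p - 30.
Setting them equal: 133 - 5p = 4p - 30 → 163 = 9p, so p = 163/9 ≈ 18.1111 and Q = 382/9 ≈ 42.4444.

18.11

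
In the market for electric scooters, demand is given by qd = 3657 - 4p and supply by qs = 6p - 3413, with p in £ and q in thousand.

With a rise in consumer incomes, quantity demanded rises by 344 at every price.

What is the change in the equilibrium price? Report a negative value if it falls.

+34.4

Original equilibrium: 3657 - 4p = 6p - 3413 gives 7070 = 10p, so p = 707 and q = 829.
The new curves are qd = 4001 - 4p (demand) and qs = 6p - 3413 (supply).
Equate the new curves: 4001 - 4p = 6p - 3413, giving 7414 = 10p, p = 741.4, q = 1035.4.
Δp = 741.4 − 707 = +34.4.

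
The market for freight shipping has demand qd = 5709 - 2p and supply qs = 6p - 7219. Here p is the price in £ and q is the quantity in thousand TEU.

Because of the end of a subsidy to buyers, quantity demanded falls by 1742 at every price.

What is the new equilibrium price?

1398.25

Initially, 5709 - 2p = 6p - 7219, so 12928 = 8p and p = 1616, q = 2477.
The shock moves the curves to qd = 3967 - 2p and qs = 6p - 7219.
Clearing the new market: 3967 - 2p = 6p - 7219, so p = 1398.25 and q = 1170.5.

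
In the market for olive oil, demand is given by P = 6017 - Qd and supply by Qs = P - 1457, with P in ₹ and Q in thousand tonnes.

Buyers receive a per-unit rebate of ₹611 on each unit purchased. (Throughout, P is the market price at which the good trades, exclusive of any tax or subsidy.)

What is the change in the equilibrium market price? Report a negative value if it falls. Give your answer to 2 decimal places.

Solve the original market: 6017 - P = P - 1457, hence P = 3737 and Q = 2280.
Since buyers' out-of-pocket price is the market price minus the rebate, the effective demand curve becomes Qd = 6628 - P.
Setting them equal: 6628 - P = P - 1457 → 8085 = 2P, so P = 4042.5 and Q = 2585.5.
ΔP = 4042.5 − 3737 = +305.50.

+305.50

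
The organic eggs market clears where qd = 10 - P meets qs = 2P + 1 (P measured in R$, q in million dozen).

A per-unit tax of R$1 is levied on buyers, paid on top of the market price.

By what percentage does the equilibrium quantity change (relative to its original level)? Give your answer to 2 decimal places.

Initially, 10 - P = 2P + 1, so 9 = 3P and P = 3, q = 7.
Since buyers pay the price plus the tax, the effective demand curve becomes qd = 9 - P.
New equilibrium: 9 - P = 2P + 1 ⇒ 8 = 3P ⇒ P = 8/3 ≈ 2.6667, q = 19/3 ≈ 6.3333.
%Δq = (6.3333 − 7) / 7 × 100 = -9.52%.

-9.52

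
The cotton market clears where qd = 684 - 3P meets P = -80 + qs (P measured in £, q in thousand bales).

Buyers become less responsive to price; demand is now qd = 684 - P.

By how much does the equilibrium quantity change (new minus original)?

Before the shock: 684 - 3P = P + 80 ⇒ 604 = 4P ⇒ P = 151, q = 231.
The new curves are qd = 684 - P (demand) and qs = P + 80 (supply).
Clearing the new market: 684 - P = P + 80, so P = 302 and q = 382.
Δq = 382 − 231 = +151.

+151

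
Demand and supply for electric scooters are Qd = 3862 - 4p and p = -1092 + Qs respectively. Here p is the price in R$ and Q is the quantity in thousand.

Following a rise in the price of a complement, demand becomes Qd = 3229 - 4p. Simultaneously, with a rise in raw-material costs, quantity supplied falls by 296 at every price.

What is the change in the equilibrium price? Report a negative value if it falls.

Before the shock: 3862 - 4p = p + 1092 ⇒ 2770 = 5p ⇒ p = 554, Q = 1646.
With the change applied: demand Qd = 3229 - 4p, supply Qs = p + 796.
New equilibrium: 3229 - 4p = p + 796 ⇒ 2433 = 5p ⇒ p = 486.6, Q = 1282.6.
Δp = 486.6 − 554 = -67.4.

-67.4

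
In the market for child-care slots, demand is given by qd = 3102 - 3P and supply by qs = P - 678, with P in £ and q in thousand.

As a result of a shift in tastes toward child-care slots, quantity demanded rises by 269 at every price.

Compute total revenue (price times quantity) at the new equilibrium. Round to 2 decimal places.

Initially, 3102 - 3P = P - 678, so 3780 = 4P and P = 945, q = 267.
The shock moves the curves to qd = 3371 - 3P and qs = P - 678.
Clearing the new market: 3371 - 3P = P - 678, so P = 1012.25 and q = 334.25.
New expenditure = 1012.25 × 334.25 = 338344.56.

338344.56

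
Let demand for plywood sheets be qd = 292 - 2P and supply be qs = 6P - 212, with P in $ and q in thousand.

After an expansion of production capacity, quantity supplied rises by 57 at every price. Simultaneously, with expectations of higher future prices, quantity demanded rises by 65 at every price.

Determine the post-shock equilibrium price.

Before the shock: 292 - 2P = 6P - 212 ⇒ 504 = 8P ⇒ P = 63, q = 166.
The new curves are qd = 357 - 2P (demand) and qs = 6P - 155 (supply).
Equate the new curves: 357 - 2P = 6P - 155, giving 512 = 8P, P = 64, q = 229.

64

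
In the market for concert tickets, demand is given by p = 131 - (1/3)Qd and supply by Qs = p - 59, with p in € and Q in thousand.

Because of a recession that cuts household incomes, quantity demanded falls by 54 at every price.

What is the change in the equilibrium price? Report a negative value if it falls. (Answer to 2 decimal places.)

Initially, 393 - 3p = p - 59, so 452 = 4p and p = 113, Q = 54.
The shock moves the curves to Qd = 339 - 3p and Qs = p - 59.
Equate the new curves: 339 - 3p = p - 59, giving 398 = 4p, p = 99.5, Q = 40.5.
Δp = 99.5 − 113 = -13.50.

-13.50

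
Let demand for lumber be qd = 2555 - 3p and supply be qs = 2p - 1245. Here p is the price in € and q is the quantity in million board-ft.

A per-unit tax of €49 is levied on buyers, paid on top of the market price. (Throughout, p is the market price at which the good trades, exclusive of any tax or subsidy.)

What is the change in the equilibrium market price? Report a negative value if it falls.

Before the shock: 2555 - 3p = 2p - 1245 ⇒ 3800 = 5p ⇒ p = 760, q = 275.
Since buyers pay the price plus the tax, the effective demand curve becomes qd = 2408 - 3p.
New equilibrium: 2408 - 3p = 2p - 1245 ⇒ 3653 = 5p ⇒ p = 730.6, q = 216.2.
Δp = 730.6 − 760 = -29.4.

-29.4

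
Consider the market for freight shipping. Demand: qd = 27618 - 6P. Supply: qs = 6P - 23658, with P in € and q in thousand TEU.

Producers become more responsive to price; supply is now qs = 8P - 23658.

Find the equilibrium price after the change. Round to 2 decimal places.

3662.57

Before the shock: 27618 - 6P = 6P - 23658 ⇒ 51276 = 12P ⇒ P = 4273, q = 1980.
After the shift, demand is qd = 27618 - 6P and supply is qs = 8P - 23658.
Clearing the new market: 27618 - 6P = 8P - 23658, so P = 25638/7 ≈ 3662.5714 and q = 39498/7 ≈ 5642.5714.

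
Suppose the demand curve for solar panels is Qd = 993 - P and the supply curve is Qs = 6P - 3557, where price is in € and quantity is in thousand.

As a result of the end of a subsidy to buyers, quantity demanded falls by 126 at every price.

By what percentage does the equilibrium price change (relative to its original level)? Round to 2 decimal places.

-2.77

Original equilibrium: 993 - P = 6P - 3557 gives 4550 = 7P, so P = 650 and Q = 343.
With the change applied: demand Qd = 867 - P, supply Qs = 6P - 3557.
New equilibrium: 867 - P = 6P - 3557 ⇒ 4424 = 7P ⇒ P = 632, Q = 235.
%ΔP = (632 − 650) / 650 × 100 = -2.77%.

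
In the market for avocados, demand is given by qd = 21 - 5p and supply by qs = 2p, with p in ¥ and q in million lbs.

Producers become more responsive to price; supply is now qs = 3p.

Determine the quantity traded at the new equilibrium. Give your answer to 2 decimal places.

Solve the original market: 21 - 5p = 2p, hence p = 3 and q = 6.
The shock moves the curves to qd = 21 - 5p and qs = 3p.
New equilibrium: 21 - 5p = 3p ⇒ 21 = 8p ⇒ p = 2.625, q = 7.875.

7.88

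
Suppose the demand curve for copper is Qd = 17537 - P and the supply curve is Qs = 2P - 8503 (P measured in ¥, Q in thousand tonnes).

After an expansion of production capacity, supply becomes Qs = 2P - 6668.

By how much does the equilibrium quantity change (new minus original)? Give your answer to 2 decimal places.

+611.67

Initially, 17537 - P = 2P - 8503, so 26040 = 3P and P = 8680, Q = 8857.
After the shift, demand is Qd = 17537 - P and supply is Qs = 2P - 6668.
Setting them equal: 17537 - P = 2P - 6668 → 24205 = 3P, so P = 24205/3 ≈ 8068.3333 and Q = 28406/3 ≈ 9468.6667.
ΔQ = 9468.6667 − 8857 = +611.67.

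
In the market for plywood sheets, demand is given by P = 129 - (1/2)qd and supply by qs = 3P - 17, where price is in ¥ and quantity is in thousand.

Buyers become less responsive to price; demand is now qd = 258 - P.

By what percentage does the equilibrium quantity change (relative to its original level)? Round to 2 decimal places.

Original equilibrium: 258 - 2P = 3P - 17 gives 275 = 5P, so P = 55 and q = 148.
With the change applied: demand qd = 258 - P, supply qs = 3P - 17.
Clearing the new market: 258 - P = 3P - 17, so P = 68.75 and q = 189.25.
%Δq = (189.25 − 148) / 148 × 100 = +27.87%.

+27.87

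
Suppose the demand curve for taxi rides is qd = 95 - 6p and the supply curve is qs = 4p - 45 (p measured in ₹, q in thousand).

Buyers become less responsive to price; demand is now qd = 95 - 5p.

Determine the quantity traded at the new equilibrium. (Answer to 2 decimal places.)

17.22

Original equilibrium: 95 - 6p = 4p - 45 gives 140 = 10p, so p = 14 and q = 11.
The new curves are qd = 95 - 5p (demand) and qs = 4p - 45 (supply).
New equilibrium: 95 - 5p = 4p - 45 ⇒ 140 = 9p ⇒ p = 140/9 ≈ 15.5556, q = 155/9 ≈ 17.2222.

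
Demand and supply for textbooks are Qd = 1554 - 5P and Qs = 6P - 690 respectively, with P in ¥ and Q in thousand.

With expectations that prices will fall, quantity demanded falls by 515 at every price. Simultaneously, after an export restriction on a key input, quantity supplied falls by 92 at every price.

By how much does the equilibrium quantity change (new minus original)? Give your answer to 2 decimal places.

-322.73

Before the shock: 1554 - 5P = 6P - 690 ⇒ 2244 = 11P ⇒ P = 204, Q = 534.
After the shift, demand is Qd = 1039 - 5P and supply is Qs = 6P - 782.
Equate the new curves: 1039 - 5P = 6P - 782, giving 1821 = 11P, P = 1821/11 ≈ 165.5455, Q = 2324/11 ≈ 211.2727.
ΔQ = 211.2727 − 534 = -322.73.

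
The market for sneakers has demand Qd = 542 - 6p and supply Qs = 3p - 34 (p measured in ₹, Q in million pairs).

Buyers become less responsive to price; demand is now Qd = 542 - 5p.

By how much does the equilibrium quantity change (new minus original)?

+24

Solve the original market: 542 - 6p = 3p - 34, hence p = 64 and Q = 158.
The new curves are Qd = 542 - 5p (demand) and Qs = 3p - 34 (supply).
Equate the new curves: 542 - 5p = 3p - 34, giving 576 = 8p, p = 72, Q = 182.
ΔQ = 182 − 158 = +24.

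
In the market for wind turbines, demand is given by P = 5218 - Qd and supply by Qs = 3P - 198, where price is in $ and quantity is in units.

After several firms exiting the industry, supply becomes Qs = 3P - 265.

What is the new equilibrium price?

Original equilibrium: 5218 - P = 3P - 198 gives 5416 = 4P, so P = 1354 and Q = 3864.
The new curves are Qd = 5218 - P (demand) and Qs = 3P - 265 (supply).
Setting them equal: 5218 - P = 3P - 265 → 5483 = 4P, so P = 1370.75 and Q = 3847.25.

1370.75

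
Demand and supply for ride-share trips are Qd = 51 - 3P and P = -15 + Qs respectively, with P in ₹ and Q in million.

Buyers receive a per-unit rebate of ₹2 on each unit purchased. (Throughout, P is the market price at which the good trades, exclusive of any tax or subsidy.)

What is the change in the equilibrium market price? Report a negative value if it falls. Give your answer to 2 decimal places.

Before the shock: 51 - 3P = P + 15 ⇒ 36 = 4P ⇒ P = 9, Q = 24.
Since buyers' out-of-pocket price is the market price minus the rebate, the effective demand curve becomes Qd = 57 - 3P.
New equilibrium: 57 - 3P = P + 15 ⇒ 42 = 4P ⇒ P = 10.5, Q = 25.5.
ΔP = 10.5 − 9 = +1.50.

+1.50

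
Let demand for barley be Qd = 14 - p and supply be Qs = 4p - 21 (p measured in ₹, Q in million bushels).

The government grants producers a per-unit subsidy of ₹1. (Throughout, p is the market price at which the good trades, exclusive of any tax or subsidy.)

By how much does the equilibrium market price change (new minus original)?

Initially, 14 - p = 4p - 21, so 35 = 5p and p = 7, Q = 7.
Since sellers receive the price plus the subsidy, the effective supply curve becomes Qs = 4p - 17.
Clearing the new market: 14 - p = 4p - 17, so p = 6.2 and Q = 7.8.
Δp = 6.2 − 7 = -0.8.

-0.8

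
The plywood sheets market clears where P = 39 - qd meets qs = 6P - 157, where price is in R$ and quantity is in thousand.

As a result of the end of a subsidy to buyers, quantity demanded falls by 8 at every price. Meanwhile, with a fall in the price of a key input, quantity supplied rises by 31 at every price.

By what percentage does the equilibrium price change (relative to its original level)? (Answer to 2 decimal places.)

-19.90

Solve the original market: 39 - P = 6P - 157, hence P = 28 and q = 11.
The shock moves the curves to qd = 31 - P and qs = 6P - 126.
Setting them equal: 31 - P = 6P - 126 → 157 = 7P, so P = 157/7 ≈ 22.4286 and q = 60/7 ≈ 8.5714.
%ΔP = (22.4286 − 28) / 28 × 100 = -19.90%.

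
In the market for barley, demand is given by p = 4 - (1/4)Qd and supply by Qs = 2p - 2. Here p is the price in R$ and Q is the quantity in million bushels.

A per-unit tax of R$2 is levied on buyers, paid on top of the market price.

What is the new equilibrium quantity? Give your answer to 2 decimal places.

1.33

Original equilibrium: 16 - 4p = 2p - 2 gives 18 = 6p, so p = 3 and Q = 4.
Since buyers pay the price plus the tax, the effective demand curve becomes Qd = 8 - 4p.
Equate the new curves: 8 - 4p = 2p - 2, giving 10 = 6p, p = 5/3 ≈ 1.6667, Q = 4/3 ≈ 1.3333.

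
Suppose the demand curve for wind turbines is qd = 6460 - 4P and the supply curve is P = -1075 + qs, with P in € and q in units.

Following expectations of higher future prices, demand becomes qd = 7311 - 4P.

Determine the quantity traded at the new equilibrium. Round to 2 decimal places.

Solve the original market: 6460 - 4P = P + 1075, hence P = 1077 and q = 2152.
The new curves are qd = 7311 - 4P (demand) and qs = P + 1075 (supply).
Setting them equal: 7311 - 4P = P + 1075 → 6236 = 5P, so P = 1247.2 and q = 2322.2.

2322.20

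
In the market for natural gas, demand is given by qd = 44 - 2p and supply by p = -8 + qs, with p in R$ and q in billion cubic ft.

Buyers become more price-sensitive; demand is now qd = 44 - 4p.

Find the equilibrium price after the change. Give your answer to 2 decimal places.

Original equilibrium: 44 - 2p = p + 8 gives 36 = 3p, so p = 12 and q = 20.
The shock moves the curves to qd = 44 - 4p and qs = p + 8.
Clearing the new market: 44 - 4p = p + 8, so p = 7.2 and q = 15.2.

7.20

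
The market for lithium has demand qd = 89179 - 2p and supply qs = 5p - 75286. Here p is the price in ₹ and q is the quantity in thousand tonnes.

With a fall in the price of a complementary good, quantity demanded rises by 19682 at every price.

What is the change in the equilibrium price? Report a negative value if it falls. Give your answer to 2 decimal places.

+2811.71

Before the shock: 89179 - 2p = 5p - 75286 ⇒ 164465 = 7p ⇒ p = 23495, q = 42189.
After the shift, demand is qd = 108861 - 2p and supply is qs = 5p - 75286.
New equilibrium: 108861 - 2p = 5p - 75286 ⇒ 184147 = 7p ⇒ p = 184147/7 ≈ 26306.7143, q = 393733/7 ≈ 56247.5714.
Δp = 26306.7143 − 23495 = +2811.71.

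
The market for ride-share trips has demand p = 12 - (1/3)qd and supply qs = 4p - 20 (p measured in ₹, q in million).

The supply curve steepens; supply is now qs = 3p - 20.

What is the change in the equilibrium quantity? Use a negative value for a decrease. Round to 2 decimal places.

Solve the original market: 36 - 3p = 4p - 20, hence p = 8 and q = 12.
With the change applied: demand qd = 36 - 3p, supply qs = 3p - 20.
New equilibrium: 36 - 3p = 3p - 20 ⇒ 56 = 6p ⇒ p = 28/3 ≈ 9.3333, q = 8.
Δq = 8 − 12 = -4.00.

-4.00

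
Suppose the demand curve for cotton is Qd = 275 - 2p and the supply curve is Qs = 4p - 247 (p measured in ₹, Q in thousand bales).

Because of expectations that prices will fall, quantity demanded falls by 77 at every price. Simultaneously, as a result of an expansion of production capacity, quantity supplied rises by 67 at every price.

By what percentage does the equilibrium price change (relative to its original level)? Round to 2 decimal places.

-27.59

Initially, 275 - 2p = 4p - 247, so 522 = 6p and p = 87, Q = 101.
After the shift, demand is Qd = 198 - 2p and supply is Qs = 4p - 180.
Setting them equal: 198 - 2p = 4p - 180 → 378 = 6p, so p = 63 and Q = 72.
%Δp = (63 − 87) / 87 × 100 = -27.59%.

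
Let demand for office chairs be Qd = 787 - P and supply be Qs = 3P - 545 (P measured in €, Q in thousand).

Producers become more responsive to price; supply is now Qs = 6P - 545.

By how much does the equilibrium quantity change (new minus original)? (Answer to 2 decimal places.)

+142.71

Original equilibrium: 787 - P = 3P - 545 gives 1332 = 4P, so P = 333 and Q = 454.
The new curves are Qd = 787 - P (demand) and Qs = 6P - 545 (supply).
New equilibrium: 787 - P = 6P - 545 ⇒ 1332 = 7P ⇒ P = 1332/7 ≈ 190.2857, Q = 4177/7 ≈ 596.7143.
ΔQ = 596.7143 − 454 = +142.71.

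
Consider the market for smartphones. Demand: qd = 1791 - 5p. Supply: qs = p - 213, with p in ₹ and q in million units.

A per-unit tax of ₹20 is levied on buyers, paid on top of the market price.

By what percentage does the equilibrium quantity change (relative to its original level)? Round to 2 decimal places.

-13.77

Initially, 1791 - 5p = p - 213, so 2004 = 6p and p = 334, q = 121.
Since buyers pay the price plus the tax, the effective demand curve becomes qd = 1691 - 5p.
New equilibrium: 1691 - 5p = p - 213 ⇒ 1904 = 6p ⇒ p = 952/3 ≈ 317.3333, q = 313/3 ≈ 104.3333.
%Δq = (104.3333 − 121) / 121 × 100 = -13.77%.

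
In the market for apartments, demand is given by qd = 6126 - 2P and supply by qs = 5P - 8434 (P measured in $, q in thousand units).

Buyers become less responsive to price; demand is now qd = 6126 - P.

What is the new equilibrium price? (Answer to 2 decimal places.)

2426.67

Solve the original market: 6126 - 2P = 5P - 8434, hence P = 2080 and q = 1966.
With the change applied: demand qd = 6126 - P, supply qs = 5P - 8434.
Equate the new curves: 6126 - P = 5P - 8434, giving 14560 = 6P, P = 7280/3 ≈ 2426.6667, q = 11098/3 ≈ 3699.3333.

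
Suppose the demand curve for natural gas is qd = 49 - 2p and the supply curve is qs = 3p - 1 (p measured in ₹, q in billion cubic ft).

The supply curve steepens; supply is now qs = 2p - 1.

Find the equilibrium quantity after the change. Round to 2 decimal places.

24.00

Solve the original market: 49 - 2p = 3p - 1, hence p = 10 and q = 29.
The shock moves the curves to qd = 49 - 2p and qs = 2p - 1.
Clearing the new market: 49 - 2p = 2p - 1, so p = 12.5 and q = 24.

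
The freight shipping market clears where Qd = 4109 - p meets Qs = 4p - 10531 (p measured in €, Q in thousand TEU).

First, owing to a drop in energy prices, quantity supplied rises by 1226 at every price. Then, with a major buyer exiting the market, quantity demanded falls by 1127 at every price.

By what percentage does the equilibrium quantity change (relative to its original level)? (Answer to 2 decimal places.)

Original equilibrium: 4109 - p = 4p - 10531 gives 14640 = 5p, so p = 2928 and Q = 1181.
The new curves are Qd = 2982 - p (demand) and Qs = 4p - 9305 (supply).
New equilibrium: 2982 - p = 4p - 9305 ⇒ 12287 = 5p ⇒ p = 2457.4, Q = 524.6.
%ΔQ = (524.6 − 1181) / 1181 × 100 = -55.58%.

-55.58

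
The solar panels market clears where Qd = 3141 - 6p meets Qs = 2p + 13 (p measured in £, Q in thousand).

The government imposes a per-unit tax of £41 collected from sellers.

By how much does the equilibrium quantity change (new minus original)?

-61.5

Solve the original market: 3141 - 6p = 2p + 13, hence p = 391 and Q = 795.
Since sellers keep the price net of the tax, the effective supply curve becomes Qs = 2p - 69.
Setting them equal: 3141 - 6p = 2p - 69 → 3210 = 8p, so p = 401.25 and Q = 733.5.
ΔQ = 733.5 − 795 = -61.5.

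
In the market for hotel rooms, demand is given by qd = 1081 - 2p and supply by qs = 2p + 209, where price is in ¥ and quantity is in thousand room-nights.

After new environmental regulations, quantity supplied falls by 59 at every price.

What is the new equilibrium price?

Before the shock: 1081 - 2p = 2p + 209 ⇒ 872 = 4p ⇒ p = 218, q = 645.
The shock moves the curves to qd = 1081 - 2p and qs = 2p + 150.
Setting them equal: 1081 - 2p = 2p + 150 → 931 = 4p, so p = 232.75 and q = 615.5.

232.75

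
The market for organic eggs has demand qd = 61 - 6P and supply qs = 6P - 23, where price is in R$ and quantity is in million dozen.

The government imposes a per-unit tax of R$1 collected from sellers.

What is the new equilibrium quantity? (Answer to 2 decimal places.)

16.00

Initially, 61 - 6P = 6P - 23, so 84 = 12P and P = 7, q = 19.
Since sellers keep the price net of the tax, the effective supply curve becomes qs = 6P - 29.
New equilibrium: 61 - 6P = 6P - 29 ⇒ 90 = 12P ⇒ P = 7.5, q = 16.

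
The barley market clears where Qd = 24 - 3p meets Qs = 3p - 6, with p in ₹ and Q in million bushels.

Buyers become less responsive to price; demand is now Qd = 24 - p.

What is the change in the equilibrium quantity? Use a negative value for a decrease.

Solve the original market: 24 - 3p = 3p - 6, hence p = 5 and Q = 9.
After the shift, demand is Qd = 24 - p and supply is Qs = 3p - 6.
Equate the new curves: 24 - p = 3p - 6, giving 30 = 4p, p = 7.5, Q = 16.5.
ΔQ = 16.5 − 9 = +7.5.

+7.5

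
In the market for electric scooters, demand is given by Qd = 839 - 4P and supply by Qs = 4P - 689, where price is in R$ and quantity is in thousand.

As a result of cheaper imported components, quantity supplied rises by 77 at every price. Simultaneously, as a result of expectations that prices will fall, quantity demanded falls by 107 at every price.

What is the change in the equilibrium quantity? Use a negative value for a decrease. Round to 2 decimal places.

Solve the original market: 839 - 4P = 4P - 689, hence P = 191 and Q = 75.
The shock moves the curves to Qd = 732 - 4P and Qs = 4P - 612.
New equilibrium: 732 - 4P = 4P - 612 ⇒ 1344 = 8P ⇒ P = 168, Q = 60.
ΔQ = 60 − 75 = -15.00.

-15.00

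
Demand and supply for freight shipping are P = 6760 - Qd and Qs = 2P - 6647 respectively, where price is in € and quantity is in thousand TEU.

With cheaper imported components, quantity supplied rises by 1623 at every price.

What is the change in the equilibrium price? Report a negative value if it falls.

Solve the original market: 6760 - P = 2P - 6647, hence P = 4469 and Q = 2291.
The shock moves the curves to Qd = 6760 - P and Qs = 2P - 5024.
New equilibrium: 6760 - P = 2P - 5024 ⇒ 11784 = 3P ⇒ P = 3928, Q = 2832.
ΔP = 3928 − 4469 = -541.

-541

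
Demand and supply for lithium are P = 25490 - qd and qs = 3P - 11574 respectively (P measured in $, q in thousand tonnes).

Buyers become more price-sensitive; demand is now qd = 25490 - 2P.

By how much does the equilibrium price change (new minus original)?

-1853.2

Initially, 25490 - P = 3P - 11574, so 37064 = 4P and P = 9266, q = 16224.
After the shift, demand is qd = 25490 - 2P and supply is qs = 3P - 11574.
Equate the new curves: 25490 - 2P = 3P - 11574, giving 37064 = 5P, P = 7412.8, q = 10664.4.
ΔP = 7412.8 − 9266 = -1853.2.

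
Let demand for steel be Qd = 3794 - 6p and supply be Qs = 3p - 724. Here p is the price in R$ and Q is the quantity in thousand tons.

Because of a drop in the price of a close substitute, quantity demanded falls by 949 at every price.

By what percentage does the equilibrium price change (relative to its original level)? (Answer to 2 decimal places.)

-21.00

Original equilibrium: 3794 - 6p = 3p - 724 gives 4518 = 9p, so p = 502 and Q = 782.
The shock moves the curves to Qd = 2845 - 6p and Qs = 3p - 724.
Setting them equal: 2845 - 6p = 3p - 724 → 3569 = 9p, so p = 3569/9 ≈ 396.5556 and Q = 1397/3 ≈ 465.6667.
%Δp = (396.5556 − 502) / 502 × 100 = -21.00%.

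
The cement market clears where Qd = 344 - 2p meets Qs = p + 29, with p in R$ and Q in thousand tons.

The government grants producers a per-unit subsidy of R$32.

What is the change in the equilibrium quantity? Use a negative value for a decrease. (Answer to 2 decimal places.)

Original equilibrium: 344 - 2p = p + 29 gives 315 = 3p, so p = 105 and Q = 134.
Since sellers receive the price plus the subsidy, the effective supply curve becomes Qs = p + 61.
New equilibrium: 344 - 2p = p + 61 ⇒ 283 = 3p ⇒ p = 283/3 ≈ 94.3333, Q = 466/3 ≈ 155.3333.
ΔQ = 155.3333 − 134 = +21.33.

+21.33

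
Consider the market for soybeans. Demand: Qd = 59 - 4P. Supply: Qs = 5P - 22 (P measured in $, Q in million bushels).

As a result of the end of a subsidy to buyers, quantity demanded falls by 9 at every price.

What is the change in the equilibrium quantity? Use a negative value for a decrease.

-5

Before the shock: 59 - 4P = 5P - 22 ⇒ 81 = 9P ⇒ P = 9, Q = 23.
With the change applied: demand Qd = 50 - 4P, supply Qs = 5P - 22.
Clearing the new market: 50 - 4P = 5P - 22, so P = 8 and Q = 18.
ΔQ = 18 − 23 = -5.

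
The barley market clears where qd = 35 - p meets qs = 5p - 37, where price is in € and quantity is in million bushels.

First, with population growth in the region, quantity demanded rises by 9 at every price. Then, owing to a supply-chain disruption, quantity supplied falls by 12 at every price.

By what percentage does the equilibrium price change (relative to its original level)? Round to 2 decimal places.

+29.17

Solve the original market: 35 - p = 5p - 37, hence p = 12 and q = 23.
The new curves are qd = 44 - p (demand) and qs = 5p - 49 (supply).
New equilibrium: 44 - p = 5p - 49 ⇒ 93 = 6p ⇒ p = 15.5, q = 28.5.
%Δp = (15.5 − 12) / 12 × 100 = +29.17%.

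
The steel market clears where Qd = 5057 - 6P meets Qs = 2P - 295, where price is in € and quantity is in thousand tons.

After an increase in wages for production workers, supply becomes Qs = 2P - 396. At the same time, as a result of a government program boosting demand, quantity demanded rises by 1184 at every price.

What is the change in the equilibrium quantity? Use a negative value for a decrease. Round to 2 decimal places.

Initially, 5057 - 6P = 2P - 295, so 5352 = 8P and P = 669, Q = 1043.
The new curves are Qd = 6241 - 6P (demand) and Qs = 2P - 396 (supply).
Clearing the new market: 6241 - 6P = 2P - 396, so P = 829.625 and Q = 1263.25.
ΔQ = 1263.25 − 1043 = +220.25.

+220.25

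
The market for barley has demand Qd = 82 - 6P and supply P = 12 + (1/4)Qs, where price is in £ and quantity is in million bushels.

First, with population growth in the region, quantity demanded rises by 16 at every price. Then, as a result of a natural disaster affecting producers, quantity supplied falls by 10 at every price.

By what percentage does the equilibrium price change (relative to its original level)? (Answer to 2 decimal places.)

Initially, 82 - 6P = 4P - 48, so 130 = 10P and P = 13, Q = 4.
With the change applied: demand Qd = 98 - 6P, supply Qs = 4P - 58.
Setting them equal: 98 - 6P = 4P - 58 → 156 = 10P, so P = 15.6 and Q = 4.4.
%ΔP = (15.6 − 13) / 13 × 100 = +20.00%.

+20.00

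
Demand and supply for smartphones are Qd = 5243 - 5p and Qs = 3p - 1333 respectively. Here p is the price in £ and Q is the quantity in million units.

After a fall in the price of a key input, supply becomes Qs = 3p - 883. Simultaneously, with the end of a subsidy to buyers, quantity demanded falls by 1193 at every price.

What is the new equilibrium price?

Initially, 5243 - 5p = 3p - 1333, so 6576 = 8p and p = 822, Q = 1133.
The shock moves the curves to Qd = 4050 - 5p and Qs = 3p - 883.
Clearing the new market: 4050 - 5p = 3p - 883, so p = 616.625 and Q = 966.875.

616.625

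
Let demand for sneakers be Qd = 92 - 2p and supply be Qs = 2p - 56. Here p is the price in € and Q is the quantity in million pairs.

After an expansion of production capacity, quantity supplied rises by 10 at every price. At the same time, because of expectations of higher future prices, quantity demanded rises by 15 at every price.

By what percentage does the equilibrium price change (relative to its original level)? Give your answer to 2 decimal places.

+3.38

Initially, 92 - 2p = 2p - 56, so 148 = 4p and p = 37, Q = 18.
After the shift, demand is Qd = 107 - 2p and supply is Qs = 2p - 46.
Clearing the new market: 107 - 2p = 2p - 46, so p = 38.25 and Q = 30.5.
%Δp = (38.25 − 37) / 37 × 100 = +3.38%.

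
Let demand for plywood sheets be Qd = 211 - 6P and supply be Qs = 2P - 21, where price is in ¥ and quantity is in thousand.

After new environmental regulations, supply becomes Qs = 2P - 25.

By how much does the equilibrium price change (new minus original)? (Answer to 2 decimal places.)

+0.50

Original equilibrium: 211 - 6P = 2P - 21 gives 232 = 8P, so P = 29 and Q = 37.
With the change applied: demand Qd = 211 - 6P, supply Qs = 2P - 25.
Setting them equal: 211 - 6P = 2P - 25 → 236 = 8P, so P = 29.5 and Q = 34.
ΔP = 29.5 − 29 = +0.50.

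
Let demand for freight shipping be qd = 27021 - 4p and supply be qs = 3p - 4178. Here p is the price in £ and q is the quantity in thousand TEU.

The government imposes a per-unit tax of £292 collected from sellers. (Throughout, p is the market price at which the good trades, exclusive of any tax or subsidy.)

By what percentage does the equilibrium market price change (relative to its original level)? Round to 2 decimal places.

+2.81

Initially, 27021 - 4p = 3p - 4178, so 31199 = 7p and p = 4457, q = 9193.
Since sellers keep the price net of the tax, the effective supply curve becomes qs = 3p - 5054.
New equilibrium: 27021 - 4p = 3p - 5054 ⇒ 32075 = 7p ⇒ p = 32075/7 ≈ 4582.1429, q = 60847/7 ≈ 8692.4286.
%Δp = (4582.1429 − 4457) / 4457 × 100 = +2.81%.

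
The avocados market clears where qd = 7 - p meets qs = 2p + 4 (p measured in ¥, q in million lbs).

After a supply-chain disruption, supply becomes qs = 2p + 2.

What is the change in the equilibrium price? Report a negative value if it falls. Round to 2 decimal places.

Solve the original market: 7 - p = 2p + 4, hence p = 1 and q = 6.
After the shift, demand is qd = 7 - p and supply is qs = 2p + 2.
Clearing the new market: 7 - p = 2p + 2, so p = 5/3 ≈ 1.6667 and q = 16/3 ≈ 5.3333.
Δp = 1.6667 − 1 = +0.67.

+0.67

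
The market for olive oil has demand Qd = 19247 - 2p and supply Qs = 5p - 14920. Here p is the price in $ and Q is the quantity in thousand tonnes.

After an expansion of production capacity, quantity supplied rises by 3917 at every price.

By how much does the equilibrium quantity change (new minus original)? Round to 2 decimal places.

Before the shock: 19247 - 2p = 5p - 14920 ⇒ 34167 = 7p ⇒ p = 4881, Q = 9485.
The new curves are Qd = 19247 - 2p (demand) and Qs = 5p - 11003 (supply).
Equate the new curves: 19247 - 2p = 5p - 11003, giving 30250 = 7p, p = 30250/7 ≈ 4321.4286, Q = 74229/7 ≈ 10604.1429.
ΔQ = 10604.1429 − 9485 = +1119.14.

+1119.14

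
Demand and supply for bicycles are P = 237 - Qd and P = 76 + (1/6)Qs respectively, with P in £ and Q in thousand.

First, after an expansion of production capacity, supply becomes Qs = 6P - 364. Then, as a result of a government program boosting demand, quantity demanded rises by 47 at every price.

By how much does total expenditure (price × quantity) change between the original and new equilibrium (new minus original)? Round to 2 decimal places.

Initially, 237 - P = 6P - 456, so 693 = 7P and P = 99, Q = 138.
The shock moves the curves to Qd = 284 - P and Qs = 6P - 364.
Clearing the new market: 284 - P = 6P - 364, so P = 648/7 ≈ 92.5714 and Q = 1340/7 ≈ 191.4286.
Expenditure moves from 99×138 = 13662 to 92.5714×191.4286 = 17720.8163; change = +4058.82.

+4058.82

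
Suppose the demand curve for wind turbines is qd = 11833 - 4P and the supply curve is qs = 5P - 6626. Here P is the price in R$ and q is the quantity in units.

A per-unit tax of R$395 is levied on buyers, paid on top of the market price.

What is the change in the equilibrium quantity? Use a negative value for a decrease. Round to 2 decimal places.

-877.78

Before the shock: 11833 - 4P = 5P - 6626 ⇒ 18459 = 9P ⇒ P = 2051, q = 3629.
Since buyers pay the price plus the tax, the effective demand curve becomes qd = 10253 - 4P.
New equilibrium: 10253 - 4P = 5P - 6626 ⇒ 16879 = 9P ⇒ P = 16879/9 ≈ 1875.4444, q = 24761/9 ≈ 2751.2222.
Δq = 2751.2222 − 3629 = -877.78.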